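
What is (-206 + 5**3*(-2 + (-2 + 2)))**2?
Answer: 207936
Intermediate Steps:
(-206 + 5**3*(-2 + (-2 + 2)))**2 = (-206 + 125*(-2 + 0))**2 = (-206 + 125*(-2))**2 = (-206 - 250)**2 = (-456)**2 = 207936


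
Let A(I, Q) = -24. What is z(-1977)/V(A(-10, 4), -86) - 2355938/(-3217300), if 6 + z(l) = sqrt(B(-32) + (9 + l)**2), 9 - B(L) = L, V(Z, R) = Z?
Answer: 3160263/3217300 - sqrt(3873065)/24 ≈ -81.018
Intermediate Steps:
B(L) = 9 - L
z(l) = -6 + sqrt(41 + (9 + l)**2) (z(l) = -6 + sqrt((9 - 1*(-32)) + (9 + l)**2) = -6 + sqrt((9 + 32) + (9 + l)**2) = -6 + sqrt(41 + (9 + l)**2))
z(-1977)/V(A(-10, 4), -86) - 2355938/(-3217300) = (-6 + sqrt(41 + (9 - 1977)**2))/(-24) - 2355938/(-3217300) = (-6 + sqrt(41 + (-1968)**2))*(-1/24) - 2355938*(-1/3217300) = (-6 + sqrt(41 + 3873024))*(-1/24) + 1177969/1608650 = (-6 + sqrt(3873065))*(-1/24) + 1177969/1608650 = (1/4 - sqrt(3873065)/24) + 1177969/1608650 = 3160263/3217300 - sqrt(3873065)/24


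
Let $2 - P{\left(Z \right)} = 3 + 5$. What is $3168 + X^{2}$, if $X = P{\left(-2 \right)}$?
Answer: $3204$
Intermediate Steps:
$P{\left(Z \right)} = -6$ ($P{\left(Z \right)} = 2 - \left(3 + 5\right) = 2 - 8 = -6$)
$X = -6$
$3168 + X^{2} = 3168 + \left(-6\right)^{2} = 3168 + 36 = 3204$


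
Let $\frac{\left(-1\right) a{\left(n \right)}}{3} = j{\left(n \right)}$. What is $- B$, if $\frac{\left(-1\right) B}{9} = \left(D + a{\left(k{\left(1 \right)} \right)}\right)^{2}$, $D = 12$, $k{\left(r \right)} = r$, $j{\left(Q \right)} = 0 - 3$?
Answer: $3969$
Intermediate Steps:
$j{\left(Q \right)} = -3$
$a{\left(n \right)} = 9$ ($a{\left(n \right)} = \left(-3\right) \left(-3\right) = 9$)
$B = -3969$ ($B = - 9 \left(12 + 9\right)^{2} = - 9 \cdot 21^{2} = \left(-9\right) 441 = -3969$)
$- B = \left(-1\right) \left(-3969\right) = 3969$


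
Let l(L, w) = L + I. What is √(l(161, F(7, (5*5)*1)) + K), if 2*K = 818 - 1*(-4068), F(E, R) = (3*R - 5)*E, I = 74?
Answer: √2678 ≈ 51.749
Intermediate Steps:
F(E, R) = E*(-5 + 3*R) (F(E, R) = (-5 + 3*R)*E = E*(-5 + 3*R))
K = 2443 (K = (818 - 1*(-4068))/2 = (818 + 4068)/2 = (½)*4886 = 2443)
l(L, w) = 74 + L (l(L, w) = L + 74 = 74 + L)
√(l(161, F(7, (5*5)*1)) + K) = √((74 + 161) + 2443) = √(235 + 2443) = √2678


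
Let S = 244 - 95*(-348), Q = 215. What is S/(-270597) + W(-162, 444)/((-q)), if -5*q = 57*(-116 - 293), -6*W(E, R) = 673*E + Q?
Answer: -50626049249/12616855722 ≈ -4.0126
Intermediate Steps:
W(E, R) = -215/6 - 673*E/6 (W(E, R) = -(673*E + 215)/6 = -(215 + 673*E)/6 = -215/6 - 673*E/6)
q = 23313/5 (q = -57*(-116 - 293)/5 = -57*(-409)/5 = -1/5*(-23313) = 23313/5 ≈ 4662.6)
S = 33304 (S = 244 + 33060 = 33304)
S/(-270597) + W(-162, 444)/((-q)) = 33304/(-270597) + (-215/6 - 673/6*(-162))/((-1*23313/5)) = 33304*(-1/270597) + (-215/6 + 18171)/(-23313/5) = -33304/270597 + (108811/6)*(-5/23313) = -33304/270597 - 544055/139878 = -50626049249/12616855722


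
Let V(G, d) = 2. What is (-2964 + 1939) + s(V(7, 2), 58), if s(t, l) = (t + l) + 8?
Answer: -957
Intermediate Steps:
s(t, l) = 8 + l + t (s(t, l) = (l + t) + 8 = 8 + l + t)
(-2964 + 1939) + s(V(7, 2), 58) = (-2964 + 1939) + (8 + 58 + 2) = -1025 + 68 = -957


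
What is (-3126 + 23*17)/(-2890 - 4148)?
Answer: 2735/7038 ≈ 0.38860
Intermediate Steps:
(-3126 + 23*17)/(-2890 - 4148) = (-3126 + 391)/(-7038) = -2735*(-1/7038) = 2735/7038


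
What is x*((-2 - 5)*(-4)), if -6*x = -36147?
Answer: 168686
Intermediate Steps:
x = 12049/2 (x = -⅙*(-36147) = 12049/2 ≈ 6024.5)
x*((-2 - 5)*(-4)) = 12049*((-2 - 5)*(-4))/2 = 12049*(-7*(-4))/2 = (12049/2)*28 = 168686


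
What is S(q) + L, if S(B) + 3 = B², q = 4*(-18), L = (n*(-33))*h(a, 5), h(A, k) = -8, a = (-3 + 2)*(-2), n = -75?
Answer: -14619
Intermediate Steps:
a = 2 (a = -1*(-2) = 2)
L = -19800 (L = -75*(-33)*(-8) = 2475*(-8) = -19800)
q = -72
S(B) = -3 + B²
S(q) + L = (-3 + (-72)²) - 19800 = (-3 + 5184) - 19800 = 5181 - 19800 = -14619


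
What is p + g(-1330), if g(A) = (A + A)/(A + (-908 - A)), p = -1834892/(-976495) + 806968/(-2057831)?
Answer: 2014544733574309/456147801892315 ≈ 4.4164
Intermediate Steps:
p = 2987897422092/2009461682345 (p = -1834892*(-1/976495) + 806968*(-1/2057831) = 1834892/976495 - 806968/2057831 = 2987897422092/2009461682345 ≈ 1.4869)
g(A) = -A/454 (g(A) = (2*A)/(-908) = (2*A)*(-1/908) = -A/454)
p + g(-1330) = 2987897422092/2009461682345 - 1/454*(-1330) = 2987897422092/2009461682345 + 665/227 = 2014544733574309/456147801892315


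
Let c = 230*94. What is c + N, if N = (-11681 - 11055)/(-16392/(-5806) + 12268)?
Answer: 96260745174/4452775 ≈ 21618.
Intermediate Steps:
c = 21620
N = -8250326/4452775 (N = -22736/(-16392*(-1/5806) + 12268) = -22736/(8196/2903 + 12268) = -22736/35622200/2903 = -22736*2903/35622200 = -8250326/4452775 ≈ -1.8528)
c + N = 21620 - 8250326/4452775 = 96260745174/4452775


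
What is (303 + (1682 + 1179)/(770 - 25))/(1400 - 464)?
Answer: 57149/174330 ≈ 0.32782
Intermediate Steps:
(303 + (1682 + 1179)/(770 - 25))/(1400 - 464) = (303 + 2861/745)/936 = (303 + 2861*(1/745))*(1/936) = (303 + 2861/745)*(1/936) = (228596/745)*(1/936) = 57149/174330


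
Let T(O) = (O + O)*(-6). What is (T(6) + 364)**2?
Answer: 85264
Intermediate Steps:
T(O) = -12*O (T(O) = (2*O)*(-6) = -12*O)
(T(6) + 364)**2 = (-12*6 + 364)**2 = (-72 + 364)**2 = 292**2 = 85264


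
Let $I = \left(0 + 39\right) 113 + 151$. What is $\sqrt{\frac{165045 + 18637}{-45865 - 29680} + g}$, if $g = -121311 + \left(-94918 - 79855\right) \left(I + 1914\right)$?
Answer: $\frac{i \sqrt{6456109328078409865}}{75545} \approx 33634.0 i$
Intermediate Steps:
$I = 4558$ ($I = 39 \cdot 113 + 151 = 4407 + 151 = 4558$)
$g = -1131252167$ ($g = -121311 + \left(-94918 - 79855\right) \left(4558 + 1914\right) = -121311 - 1131130856 = -1131252167$)
$\sqrt{\frac{165045 + 18637}{-45865 - 29680} + g} = \sqrt{\frac{165045 + 18637}{-45865 - 29680} - 1131252167} = \sqrt{\frac{183682}{-75545} - 1131252167} = \sqrt{183682 \left(- \frac{1}{75545}\right) - 1131252167} = \sqrt{- \frac{183682}{75545} - 1131252167} = \sqrt{- \frac{85460445139697}{75545}} = \frac{i \sqrt{6456109328078409865}}{75545}$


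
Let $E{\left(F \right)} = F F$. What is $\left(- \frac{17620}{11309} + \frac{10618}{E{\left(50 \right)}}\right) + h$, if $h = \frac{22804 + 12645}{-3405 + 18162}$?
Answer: $\frac{1062095622367}{208608641250} \approx 5.0913$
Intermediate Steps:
$E{\left(F \right)} = F^{2}$
$h = \frac{35449}{14757} \approx 2.4022$
$\left(- \frac{17620}{11309} + \frac{10618}{E{\left(50 \right)}}\right) + h = \left(- \frac{17620}{11309} + \frac{10618}{50^{2}}\right) + \frac{35449}{14757} = \left(\left(-17620\right) \frac{1}{11309} + \frac{10618}{2500}\right) + \frac{35449}{14757} = \left(- \frac{17620}{11309} + 10618 \cdot \frac{1}{2500}\right) + \frac{35449}{14757} = \left(- \frac{17620}{11309} + \frac{5309}{1250}\right) + \frac{35449}{14757} = \frac{38014481}{14136250} + \frac{35449}{14757} = \frac{1062095622367}{208608641250}$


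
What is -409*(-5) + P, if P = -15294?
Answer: -13249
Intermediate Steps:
-409*(-5) + P = -409*(-5) - 15294 = 2045 - 15294 = -13249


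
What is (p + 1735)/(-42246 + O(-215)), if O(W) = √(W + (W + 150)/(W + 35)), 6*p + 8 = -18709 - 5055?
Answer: 3386946312/64250090303 + 13362*I*√7727/64250090303 ≈ 0.052715 + 1.8281e-5*I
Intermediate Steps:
p = -3962 (p = -4/3 + (-18709 - 5055)/6 = -4/3 + (⅙)*(-23764) = -4/3 - 11882/3 = -3962)
O(W) = √(W + (150 + W)/(35 + W))
(p + 1735)/(-42246 + O(-215)) = (-3962 + 1735)/(-42246 + √((150 - 215 - 215*(35 - 215))/(35 - 215))) = -2227/(-42246 + √((150 - 215 - 215*(-180))/(-180))) = -2227/(-42246 + √(-(150 - 215 + 38700)/180)) = -2227/(-42246 + √(-1/180*38635)) = -2227/(-42246 + √(-7727/36)) = -2227/(-42246 + I*√7727/6)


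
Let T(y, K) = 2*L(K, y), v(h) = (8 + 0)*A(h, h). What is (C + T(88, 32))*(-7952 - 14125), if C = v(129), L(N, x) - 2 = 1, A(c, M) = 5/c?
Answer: -5990226/43 ≈ -1.3931e+5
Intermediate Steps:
L(N, x) = 3 (L(N, x) = 2 + 1 = 3)
v(h) = 40/h (v(h) = (8 + 0)*(5/h) = 8*(5/h) = 40/h)
T(y, K) = 6 (T(y, K) = 2*3 = 6)
C = 40/129 ≈ 0.31008
(C + T(88, 32))*(-7952 - 14125) = (40/129 + 6)*(-7952 - 14125) = (814/129)*(-22077) = -5990226/43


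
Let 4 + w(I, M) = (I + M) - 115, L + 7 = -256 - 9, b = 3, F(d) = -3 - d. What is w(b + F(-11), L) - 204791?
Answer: -205171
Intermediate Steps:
L = -272 (L = -7 + (-256 - 9) = -7 - 265 = -272)
w(I, M) = -119 + I + M (w(I, M) = -4 + ((I + M) - 115) = -4 + (-115 + I + M) = -119 + I + M)
w(b + F(-11), L) - 204791 = (-119 + (3 + (-3 - 1*(-11))) - 272) - 204791 = (-119 + (3 + (-3 + 11)) - 272) - 204791 = (-119 + (3 + 8) - 272) - 204791 = (-119 + 11 - 272) - 204791 = -380 - 204791 = -205171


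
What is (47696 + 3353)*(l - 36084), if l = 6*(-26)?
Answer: -1850015760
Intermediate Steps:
l = -156
(47696 + 3353)*(l - 36084) = (47696 + 3353)*(-156 - 36084) = 51049*(-36240) = -1850015760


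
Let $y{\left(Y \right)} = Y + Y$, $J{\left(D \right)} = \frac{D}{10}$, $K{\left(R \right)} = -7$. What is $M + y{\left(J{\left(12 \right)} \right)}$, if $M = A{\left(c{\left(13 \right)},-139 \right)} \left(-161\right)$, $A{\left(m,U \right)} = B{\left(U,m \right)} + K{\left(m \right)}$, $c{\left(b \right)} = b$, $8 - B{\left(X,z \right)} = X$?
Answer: $- \frac{112688}{5} \approx -22538.0$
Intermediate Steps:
$B{\left(X,z \right)} = 8 - X$
$J{\left(D \right)} = \frac{D}{10}$ ($J{\left(D \right)} = D \frac{1}{10} = \frac{D}{10}$)
$A{\left(m,U \right)} = 1 - U$ ($A{\left(m,U \right)} = \left(8 - U\right) - 7 = 1 - U$)
$M = -22540$ ($M = \left(1 - -139\right) \left(-161\right) = \left(1 + 139\right) \left(-161\right) = 140 \left(-161\right) = -22540$)
$y{\left(Y \right)} = 2 Y$
$M + y{\left(J{\left(12 \right)} \right)} = -22540 + 2 \cdot \frac{1}{10} \cdot 12 = -22540 + 2 \cdot \frac{6}{5} = -22540 + \frac{12}{5} = - \frac{112688}{5}$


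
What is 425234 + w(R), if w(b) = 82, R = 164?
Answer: 425316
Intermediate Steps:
425234 + w(R) = 425234 + 82 = 425316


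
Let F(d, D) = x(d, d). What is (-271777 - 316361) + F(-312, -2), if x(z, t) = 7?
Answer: -588131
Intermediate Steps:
F(d, D) = 7
(-271777 - 316361) + F(-312, -2) = (-271777 - 316361) + 7 = -588138 + 7 = -588131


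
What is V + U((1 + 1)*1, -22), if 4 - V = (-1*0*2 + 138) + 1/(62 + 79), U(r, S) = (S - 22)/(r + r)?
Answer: -20446/141 ≈ -145.01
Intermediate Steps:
U(r, S) = (-22 + S)/(2*r) (U(r, S) = (-22 + S)/((2*r)) = (-22 + S)*(1/(2*r)) = (-22 + S)/(2*r))
V = -18895/141 (V = 4 - ((-1*0*2 + 138) + 1/(62 + 79)) = 4 - ((0*2 + 138) + 1/141) = 4 - ((0 + 138) + 1/141) = 4 - (138 + 1/141) = 4 - 1*19459/141 = 4 - 19459/141 = -18895/141 ≈ -134.01)
V + U((1 + 1)*1, -22) = -18895/141 + (-22 - 22)/(2*(((1 + 1)*1))) = -18895/141 + (½)*(-44)/(2*1) = -18895/141 + (½)*(-44)/2 = -18895/141 + (½)*(½)*(-44) = -18895/141 - 11 = -20446/141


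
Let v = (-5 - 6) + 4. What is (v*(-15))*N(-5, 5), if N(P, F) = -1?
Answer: -105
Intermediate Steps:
v = -7 (v = -11 + 4 = -7)
(v*(-15))*N(-5, 5) = -7*(-15)*(-1) = 105*(-1) = -105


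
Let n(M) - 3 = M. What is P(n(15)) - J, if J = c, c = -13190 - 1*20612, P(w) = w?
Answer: 33820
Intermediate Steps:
n(M) = 3 + M
c = -33802 (c = -13190 - 20612 = -33802)
J = -33802
P(n(15)) - J = (3 + 15) - 1*(-33802) = 18 + 33802 = 33820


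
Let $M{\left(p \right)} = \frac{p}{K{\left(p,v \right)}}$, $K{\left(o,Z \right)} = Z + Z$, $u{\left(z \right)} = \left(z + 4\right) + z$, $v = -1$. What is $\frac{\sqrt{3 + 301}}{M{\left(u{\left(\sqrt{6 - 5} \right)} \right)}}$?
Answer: $- \frac{4 \sqrt{19}}{3} \approx -5.8119$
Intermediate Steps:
$u{\left(z \right)} = 4 + 2 z$ ($u{\left(z \right)} = \left(4 + z\right) + z = 4 + 2 z$)
$K{\left(o,Z \right)} = 2 Z$
$M{\left(p \right)} = - \frac{p}{2}$ ($M{\left(p \right)} = \frac{p}{2 \left(-1\right)} = \frac{p}{-2} = p \left(- \frac{1}{2}\right) = - \frac{p}{2}$)
$\frac{\sqrt{3 + 301}}{M{\left(u{\left(\sqrt{6 - 5} \right)} \right)}} = \frac{\sqrt{3 + 301}}{\left(- \frac{1}{2}\right) \left(4 + 2 \sqrt{6 - 5}\right)} = \frac{\sqrt{304}}{\left(- \frac{1}{2}\right) \left(4 + 2 \sqrt{1}\right)} = \frac{4 \sqrt{19}}{\left(- \frac{1}{2}\right) \left(4 + 2 \cdot 1\right)} = \frac{4 \sqrt{19}}{\left(- \frac{1}{2}\right) \left(4 + 2\right)} = \frac{4 \sqrt{19}}{\left(- \frac{1}{2}\right) 6} = \frac{4 \sqrt{19}}{-3} = 4 \sqrt{19} \left(- \frac{1}{3}\right) = - \frac{4 \sqrt{19}}{3}$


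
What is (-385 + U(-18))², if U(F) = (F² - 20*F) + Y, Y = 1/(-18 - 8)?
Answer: 60419529/676 ≈ 89378.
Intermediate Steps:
Y = -1/26 (Y = 1/(-26) = -1/26 ≈ -0.038462)
U(F) = -1/26 + F² - 20*F (U(F) = (F² - 20*F) - 1/26 = -1/26 + F² - 20*F)
(-385 + U(-18))² = (-385 + (-1/26 + (-18)² - 20*(-18)))² = (-385 + (-1/26 + 324 + 360))² = (-385 + 17783/26)² = (7773/26)² = 60419529/676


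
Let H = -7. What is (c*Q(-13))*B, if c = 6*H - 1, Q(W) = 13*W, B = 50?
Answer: 363350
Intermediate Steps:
c = -43 (c = 6*(-7) - 1 = -42 - 1 = -43)
(c*Q(-13))*B = -559*(-13)*50 = -43*(-169)*50 = 7267*50 = 363350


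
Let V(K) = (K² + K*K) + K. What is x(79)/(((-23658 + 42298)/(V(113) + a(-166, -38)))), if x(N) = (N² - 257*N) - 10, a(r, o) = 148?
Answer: -45380441/2330 ≈ -19477.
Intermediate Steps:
V(K) = K + 2*K² (V(K) = (K² + K²) + K = 2*K² + K = K + 2*K²)
x(N) = -10 + N² - 257*N
x(79)/(((-23658 + 42298)/(V(113) + a(-166, -38)))) = (-10 + 79² - 257*79)/(((-23658 + 42298)/(113*(1 + 2*113) + 148))) = (-10 + 6241 - 20303)/((18640/(113*(1 + 226) + 148))) = -14072/(18640/(113*227 + 148)) = -14072/(18640/(25651 + 148)) = -14072/(18640/25799) = -14072/(18640*(1/25799)) = -14072/18640/25799 = -14072*25799/18640 = -45380441/2330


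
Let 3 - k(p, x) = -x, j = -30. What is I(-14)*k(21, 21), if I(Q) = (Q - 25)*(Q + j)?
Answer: 41184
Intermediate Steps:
k(p, x) = 3 + x (k(p, x) = 3 - (-1)*x = 3 + x)
I(Q) = (-30 + Q)*(-25 + Q) (I(Q) = (Q - 25)*(Q - 30) = (-25 + Q)*(-30 + Q) = (-30 + Q)*(-25 + Q))
I(-14)*k(21, 21) = (750 + (-14)**2 - 55*(-14))*(3 + 21) = (750 + 196 + 770)*24 = 1716*24 = 41184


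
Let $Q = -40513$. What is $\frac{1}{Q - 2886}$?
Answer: $- \frac{1}{43399} \approx -2.3042 \cdot 10^{-5}$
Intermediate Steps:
$\frac{1}{Q - 2886} = \frac{1}{-40513 - 2886} = \frac{1}{-43399} = - \frac{1}{43399}$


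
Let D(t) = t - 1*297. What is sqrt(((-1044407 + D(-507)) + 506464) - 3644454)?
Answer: I*sqrt(4183201) ≈ 2045.3*I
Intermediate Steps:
D(t) = -297 + t (D(t) = t - 297 = -297 + t)
sqrt(((-1044407 + D(-507)) + 506464) - 3644454) = sqrt(((-1044407 + (-297 - 507)) + 506464) - 3644454) = sqrt(((-1044407 - 804) + 506464) - 3644454) = sqrt((-1045211 + 506464) - 3644454) = sqrt(-538747 - 3644454) = sqrt(-4183201) = I*sqrt(4183201)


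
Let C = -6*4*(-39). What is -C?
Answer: -936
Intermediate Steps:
C = 936 (C = -24*(-39) = 936)
-C = -1*936 = -936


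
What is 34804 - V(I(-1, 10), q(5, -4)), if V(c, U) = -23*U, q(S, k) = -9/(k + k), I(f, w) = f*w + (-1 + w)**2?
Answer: 278639/8 ≈ 34830.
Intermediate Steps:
I(f, w) = (-1 + w)**2 + f*w
q(S, k) = -9/(2*k) (q(S, k) = -9*1/(2*k) = -9/(2*k))
34804 - V(I(-1, 10), q(5, -4)) = 34804 - (-23)*(-9/2/(-4)) = 34804 - (-23)*(-9/2*(-1/4)) = 34804 - (-23)*9/8 = 34804 - 1*(-207/8) = 34804 + 207/8 = 278639/8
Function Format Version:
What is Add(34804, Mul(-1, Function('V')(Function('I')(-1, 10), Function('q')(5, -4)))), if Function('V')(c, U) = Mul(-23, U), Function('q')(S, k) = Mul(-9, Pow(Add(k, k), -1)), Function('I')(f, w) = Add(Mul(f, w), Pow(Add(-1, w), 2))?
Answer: Rational(278639, 8) ≈ 34830.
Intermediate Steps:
Function('I')(f, w) = Add(Pow(Add(-1, w), 2), Mul(f, w))
Function('q')(S, k) = Mul(Rational(-9, 2), Pow(k, -1)) (Function('q')(S, k) = Mul(-9, Pow(Mul(2, k), -1)) = Mul(-9, Mul(Rational(1, 2), Pow(k, -1))) = Mul(Rational(-9, 2), Pow(k, -1)))
Add(34804, Mul(-1, Function('V')(Function('I')(-1, 10), Function('q')(5, -4)))) = Add(34804, Mul(-1, Mul(-23, Mul(Rational(-9, 2), Pow(-4, -1))))) = Add(34804, Mul(-1, Mul(-23, Mul(Rational(-9, 2), Rational(-1, 4))))) = Add(34804, Mul(-1, Mul(-23, Rational(9, 8)))) = Add(34804, Mul(-1, Rational(-207, 8))) = Add(34804, Rational(207, 8)) = Rational(278639, 8)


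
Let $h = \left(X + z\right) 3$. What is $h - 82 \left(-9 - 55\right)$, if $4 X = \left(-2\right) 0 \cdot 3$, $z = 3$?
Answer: $5257$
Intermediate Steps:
$X = 0$ ($X = \frac{\left(-2\right) 0 \cdot 3}{4} = \frac{0 \cdot 3}{4} = \frac{1}{4} \cdot 0 = 0$)
$h = 9$ ($h = \left(0 + 3\right) 3 = 3 \cdot 3 = 9$)
$h - 82 \left(-9 - 55\right) = 9 - 82 \left(-9 - 55\right) = 9 - -5248 = 9 + 5248 = 5257$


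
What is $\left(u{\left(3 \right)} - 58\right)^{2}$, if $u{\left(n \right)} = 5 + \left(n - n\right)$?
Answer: $2809$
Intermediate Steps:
$u{\left(n \right)} = 5$ ($u{\left(n \right)} = 5 + 0 = 5$)
$\left(u{\left(3 \right)} - 58\right)^{2} = \left(5 - 58\right)^{2} = \left(-53\right)^{2} = 2809$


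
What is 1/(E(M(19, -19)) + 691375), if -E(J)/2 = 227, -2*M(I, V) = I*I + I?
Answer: 1/690921 ≈ 1.4473e-6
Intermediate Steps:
M(I, V) = -I/2 - I²/2 (M(I, V) = -(I*I + I)/2 = -(I² + I)/2 = -(I + I²)/2 = -I/2 - I²/2)
E(J) = -454 (E(J) = -2*227 = -454)
1/(E(M(19, -19)) + 691375) = 1/(-454 + 691375) = 1/690921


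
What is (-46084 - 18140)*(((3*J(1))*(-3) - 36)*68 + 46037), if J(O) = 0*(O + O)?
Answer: -2799459936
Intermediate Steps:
J(O) = 0 (J(O) = 0*(2*O) = 0)
(-46084 - 18140)*(((3*J(1))*(-3) - 36)*68 + 46037) = (-46084 - 18140)*(((3*0)*(-3) - 36)*68 + 46037) = -64224*((0*(-3) - 36)*68 + 46037) = -64224*((0 - 36)*68 + 46037) = -64224*(-36*68 + 46037) = -64224*(-2448 + 46037) = -64224*43589 = -2799459936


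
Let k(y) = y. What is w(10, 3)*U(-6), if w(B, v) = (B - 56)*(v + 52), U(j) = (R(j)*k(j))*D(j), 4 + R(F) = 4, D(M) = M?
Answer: 0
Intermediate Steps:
R(F) = 0 (R(F) = -4 + 4 = 0)
U(j) = 0 (U(j) = (0*j)*j = 0*j = 0)
w(B, v) = (-56 + B)*(52 + v)
w(10, 3)*U(-6) = (-2912 - 56*3 + 52*10 + 10*3)*0 = (-2912 - 168 + 520 + 30)*0 = -2530*0 = 0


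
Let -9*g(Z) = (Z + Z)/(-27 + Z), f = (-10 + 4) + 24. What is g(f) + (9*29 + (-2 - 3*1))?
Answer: 2308/9 ≈ 256.44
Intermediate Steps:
f = 18 (f = -6 + 24 = 18)
g(Z) = -2*Z/(9*(-27 + Z)) (g(Z) = -(Z + Z)/(9*(-27 + Z)) = -2*Z/(9*(-27 + Z)))
g(f) + (9*29 + (-2 - 3*1)) = -2*18/(-243 + 9*18) + (9*29 + (-2 - 3*1)) = -2*18/(-243 + 162) + (261 + (-2 - 3)) = -2*18/(-81) + (261 - 5) = -2*18*(-1/81) + 256 = 4/9 + 256 = 2308/9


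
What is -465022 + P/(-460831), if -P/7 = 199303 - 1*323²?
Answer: -30613698352/65833 ≈ -4.6502e+5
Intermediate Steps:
P = -664818 (P = -7*(199303 - 1*323²) = -7*(199303 - 1*104329) = -7*(199303 - 104329) = -7*94974 = -664818)
-465022 + P/(-460831) = -465022 - 664818/(-460831) = -465022 - 664818*(-1/460831) = -465022 + 94974/65833 = -30613698352/65833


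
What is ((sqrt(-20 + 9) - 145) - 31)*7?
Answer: -1232 + 7*I*sqrt(11) ≈ -1232.0 + 23.216*I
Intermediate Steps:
((sqrt(-20 + 9) - 145) - 31)*7 = ((sqrt(-11) - 145) - 31)*7 = ((I*sqrt(11) - 145) - 31)*7 = ((-145 + I*sqrt(11)) - 31)*7 = (-176 + I*sqrt(11))*7 = -1232 + 7*I*sqrt(11)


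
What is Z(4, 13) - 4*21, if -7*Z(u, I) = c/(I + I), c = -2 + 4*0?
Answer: -7643/91 ≈ -83.989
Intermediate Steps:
c = -2 (c = -2 + 0 = -2)
Z(u, I) = 1/(7*I) (Z(u, I) = -(-2)/(7*(I + I)) = -(-2)/(7*(2*I)) = -(-2)*1/(2*I)/7 = -(-1)/(7*I) = 1/(7*I))
Z(4, 13) - 4*21 = (1/7)/13 - 4*21 = (1/7)*(1/13) - 84 = 1/91 - 84 = -7643/91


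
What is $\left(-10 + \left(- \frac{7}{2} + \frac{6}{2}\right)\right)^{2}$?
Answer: $\frac{441}{4} \approx 110.25$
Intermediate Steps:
$\left(-10 + \left(- \frac{7}{2} + \frac{6}{2}\right)\right)^{2} = \left(-10 + \left(\left(-7\right) \frac{1}{2} + 6 \cdot \frac{1}{2}\right)\right)^{2} = \left(-10 + \left(- \frac{7}{2} + 3\right)\right)^{2} = \left(-10 - \frac{1}{2}\right)^{2} = \left(- \frac{21}{2}\right)^{2} = \frac{441}{4}$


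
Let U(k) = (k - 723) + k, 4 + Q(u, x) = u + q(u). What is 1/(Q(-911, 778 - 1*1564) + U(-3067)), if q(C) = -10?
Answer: -1/7782 ≈ -0.00012850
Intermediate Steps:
Q(u, x) = -14 + u (Q(u, x) = -4 + (u - 10) = -4 + (-10 + u) = -14 + u)
U(k) = -723 + 2*k (U(k) = (-723 + k) + k = -723 + 2*k)
1/(Q(-911, 778 - 1*1564) + U(-3067)) = 1/((-14 - 911) + (-723 + 2*(-3067))) = 1/(-925 + (-723 - 6134)) = 1/(-925 - 6857) = 1/(-7782) = -1/7782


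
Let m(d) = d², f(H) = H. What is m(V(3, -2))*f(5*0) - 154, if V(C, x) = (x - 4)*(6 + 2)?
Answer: -154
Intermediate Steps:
V(C, x) = -32 + 8*x (V(C, x) = (-4 + x)*8 = -32 + 8*x)
m(V(3, -2))*f(5*0) - 154 = (-32 + 8*(-2))²*(5*0) - 154 = (-32 - 16)²*0 - 154 = (-48)²*0 - 154 = 2304*0 - 154 = 0 - 154 = -154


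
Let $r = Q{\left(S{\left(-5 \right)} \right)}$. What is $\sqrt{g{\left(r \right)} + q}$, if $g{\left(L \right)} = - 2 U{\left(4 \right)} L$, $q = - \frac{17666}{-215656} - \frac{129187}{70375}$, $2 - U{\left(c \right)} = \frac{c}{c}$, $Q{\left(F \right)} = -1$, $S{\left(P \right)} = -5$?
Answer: $\frac{3 \sqrt{15753825569976305}}{758839550} \approx 0.49621$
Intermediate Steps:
$r = -1$
$U{\left(c \right)} = 1$ ($U{\left(c \right)} = 2 - \frac{c}{c} = 2 - 1 = 1$)
$q = - \frac{13308353461}{7588395500}$ ($q = \left(-17666\right) \left(- \frac{1}{215656}\right) - \frac{129187}{70375} = \frac{8833}{107828} - \frac{129187}{70375} = - \frac{13308353461}{7588395500} \approx -1.7538$)
$g{\left(L \right)} = - 2 L$ ($g{\left(L \right)} = \left(-2\right) 1 L = - 2 L$)
$\sqrt{g{\left(r \right)} + q} = \sqrt{\left(-2\right) \left(-1\right) - \frac{13308353461}{7588395500}} = \sqrt{2 - \frac{13308353461}{7588395500}} = \sqrt{\frac{1868437539}{7588395500}} = \frac{3 \sqrt{15753825569976305}}{758839550}$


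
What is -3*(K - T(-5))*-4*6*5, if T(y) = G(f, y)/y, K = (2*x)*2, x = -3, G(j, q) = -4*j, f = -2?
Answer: -3744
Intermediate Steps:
K = -12 (K = (2*(-3))*2 = -6*2 = -12)
T(y) = 8/y (T(y) = (-4*(-2))/y = 8/y)
-3*(K - T(-5))*-4*6*5 = -3*(-12 - 8/(-5))*-4*6*5 = -3*(-12 - 8*(-1)/5)*(-24*5) = -3*(-12 - 1*(-8/5))*(-120) = -3*(-12 + 8/5)*(-120) = -(-156)*(-120)/5 = -3*1248 = -3744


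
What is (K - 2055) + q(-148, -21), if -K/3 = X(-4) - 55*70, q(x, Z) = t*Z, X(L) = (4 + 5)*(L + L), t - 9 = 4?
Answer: 9438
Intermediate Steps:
t = 13 (t = 9 + 4 = 13)
X(L) = 18*L (X(L) = 9*(2*L) = 18*L)
q(x, Z) = 13*Z
K = 11766 (K = -3*(18*(-4) - 55*70) = -3*(-72 - 3850) = -3*(-3922) = 11766)
(K - 2055) + q(-148, -21) = (11766 - 2055) + 13*(-21) = 9711 - 273 = 9438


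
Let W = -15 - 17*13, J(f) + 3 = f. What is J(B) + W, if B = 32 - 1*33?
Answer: -240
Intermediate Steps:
B = -1 (B = 32 - 33 = -1)
J(f) = -3 + f
W = -236 (W = -15 - 221 = -236)
J(B) + W = (-3 - 1) - 236 = -4 - 236 = -240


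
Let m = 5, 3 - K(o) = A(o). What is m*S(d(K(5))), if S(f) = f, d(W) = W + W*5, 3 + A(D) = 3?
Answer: 90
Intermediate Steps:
A(D) = 0 (A(D) = -3 + 3 = 0)
K(o) = 3 (K(o) = 3 - 1*0 = 3 + 0 = 3)
d(W) = 6*W (d(W) = W + 5*W = 6*W)
m*S(d(K(5))) = 5*(6*3) = 5*18 = 90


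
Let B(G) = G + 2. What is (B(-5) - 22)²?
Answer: 625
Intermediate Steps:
B(G) = 2 + G
(B(-5) - 22)² = ((2 - 5) - 22)² = (-3 - 22)² = (-25)² = 625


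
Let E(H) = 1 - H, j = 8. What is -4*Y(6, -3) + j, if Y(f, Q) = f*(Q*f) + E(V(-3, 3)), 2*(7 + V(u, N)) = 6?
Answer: 420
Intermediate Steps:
V(u, N) = -4 (V(u, N) = -7 + (½)*6 = -7 + 3 = -4)
Y(f, Q) = 5 + Q*f² (Y(f, Q) = f*(Q*f) + (1 - 1*(-4)) = Q*f² + (1 + 4) = Q*f² + 5 = 5 + Q*f²)
-4*Y(6, -3) + j = -4*(5 - 3*6²) + 8 = -4*(5 - 3*36) + 8 = -4*(5 - 108) + 8 = -4*(-103) + 8 = 412 + 8 = 420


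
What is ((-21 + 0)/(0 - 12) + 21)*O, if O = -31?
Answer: -2821/4 ≈ -705.25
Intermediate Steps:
((-21 + 0)/(0 - 12) + 21)*O = ((-21 + 0)/(0 - 12) + 21)*(-31) = (-21/(-12) + 21)*(-31) = (-21*(-1/12) + 21)*(-31) = (7/4 + 21)*(-31) = (91/4)*(-31) = -2821/4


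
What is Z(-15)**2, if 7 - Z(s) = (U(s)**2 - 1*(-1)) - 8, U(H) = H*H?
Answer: 2561473321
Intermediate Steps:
U(H) = H**2
Z(s) = 14 - s**4 (Z(s) = 7 - (((s**2)**2 - 1*(-1)) - 8) = 7 - ((s**4 + 1) - 8) = 7 - ((1 + s**4) - 8) = 7 - (-7 + s**4) = 7 + (7 - s**4) = 14 - s**4)
Z(-15)**2 = (14 - 1*(-15)**4)**2 = (14 - 1*50625)**2 = (14 - 50625)**2 = (-50611)**2 = 2561473321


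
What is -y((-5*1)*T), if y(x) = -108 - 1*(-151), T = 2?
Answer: -43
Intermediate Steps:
y(x) = 43 (y(x) = -108 + 151 = 43)
-y((-5*1)*T) = -1*43 = -43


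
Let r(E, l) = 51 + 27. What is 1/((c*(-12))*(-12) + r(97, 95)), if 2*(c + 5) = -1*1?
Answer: -1/714 ≈ -0.0014006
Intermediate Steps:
r(E, l) = 78
c = -11/2 (c = -5 + (-1*1)/2 = -5 + (½)*(-1) = -5 - ½ = -11/2 ≈ -5.5000)
1/((c*(-12))*(-12) + r(97, 95)) = 1/(-11/2*(-12)*(-12) + 78) = 1/(66*(-12) + 78) = 1/(-792 + 78) = 1/(-714) = -1/714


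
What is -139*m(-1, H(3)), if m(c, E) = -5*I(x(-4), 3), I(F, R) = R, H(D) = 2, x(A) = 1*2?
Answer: 2085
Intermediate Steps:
x(A) = 2
m(c, E) = -15 (m(c, E) = -5*3 = -15)
-139*m(-1, H(3)) = -139*(-15) = 2085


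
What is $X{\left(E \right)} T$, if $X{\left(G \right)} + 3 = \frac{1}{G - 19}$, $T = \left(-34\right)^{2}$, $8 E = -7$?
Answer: $- \frac{560660}{159} \approx -3526.2$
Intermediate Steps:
$E = - \frac{7}{8}$ ($E = \frac{1}{8} \left(-7\right) = - \frac{7}{8} \approx -0.875$)
$T = 1156$
$X{\left(G \right)} = -3 + \frac{1}{-19 + G}$ ($X{\left(G \right)} = -3 + \frac{1}{G - 19} = -3 + \frac{1}{-19 + G}$)
$X{\left(E \right)} T = \frac{58 - - \frac{21}{8}}{-19 - \frac{7}{8}} \cdot 1156 = \frac{58 + \frac{21}{8}}{- \frac{159}{8}} \cdot 1156 = \left(- \frac{8}{159}\right) \frac{485}{8} \cdot 1156 = \left(- \frac{485}{159}\right) 1156 = - \frac{560660}{159}$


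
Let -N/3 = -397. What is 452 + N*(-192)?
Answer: -228220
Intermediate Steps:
N = 1191 (N = -3*(-397) = 1191)
452 + N*(-192) = 452 + 1191*(-192) = 452 - 228672 = -228220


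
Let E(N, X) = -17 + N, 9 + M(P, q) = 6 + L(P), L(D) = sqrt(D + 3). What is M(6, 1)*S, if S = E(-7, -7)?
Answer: 0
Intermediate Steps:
L(D) = sqrt(3 + D)
M(P, q) = -3 + sqrt(3 + P) (M(P, q) = -9 + (6 + sqrt(3 + P)) = -3 + sqrt(3 + P))
S = -24 (S = -17 - 7 = -24)
M(6, 1)*S = (-3 + sqrt(3 + 6))*(-24) = (-3 + sqrt(9))*(-24) = (-3 + 3)*(-24) = 0*(-24) = 0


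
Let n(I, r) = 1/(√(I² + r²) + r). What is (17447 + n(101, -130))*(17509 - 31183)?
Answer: -2433657183498/10201 - 13674*√27101/10201 ≈ -2.3857e+8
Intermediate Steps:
n(I, r) = 1/(r + √(I² + r²))
(17447 + n(101, -130))*(17509 - 31183) = (17447 + 1/(-130 + √(101² + (-130)²)))*(17509 - 31183) = (17447 + 1/(-130 + √(10201 + 16900)))*(-13674) = (17447 + 1/(-130 + √27101))*(-13674) = -238570278 - 13674/(-130 + √27101)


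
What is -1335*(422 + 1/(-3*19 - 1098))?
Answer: -43379401/77 ≈ -5.6337e+5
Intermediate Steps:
-1335*(422 + 1/(-3*19 - 1098)) = -1335*(422 + 1/(-57 - 1098)) = -1335*(422 + 1/(-1155)) = -1335*(422 - 1/1155) = -1335*487409/1155 = -43379401/77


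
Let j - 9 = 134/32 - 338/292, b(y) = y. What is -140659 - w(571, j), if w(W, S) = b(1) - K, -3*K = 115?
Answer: -422095/3 ≈ -1.4070e+5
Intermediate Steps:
K = -115/3 (K = -⅓*115 = -115/3 ≈ -38.333)
j = 14051/1168 (j = 9 + (134/32 - 338/292) = 9 + (134*(1/32) - 338*1/292) = 9 + (67/16 - 169/146) = 9 + 3539/1168 = 14051/1168 ≈ 12.030)
w(W, S) = 118/3 (w(W, S) = 1 - 1*(-115/3) = 1 + 115/3 = 118/3)
-140659 - w(571, j) = -140659 - 1*118/3 = -140659 - 118/3 = -422095/3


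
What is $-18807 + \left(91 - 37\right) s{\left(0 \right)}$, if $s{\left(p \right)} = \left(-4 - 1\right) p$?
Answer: $-18807$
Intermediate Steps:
$s{\left(p \right)} = - 5 p$
$-18807 + \left(91 - 37\right) s{\left(0 \right)} = -18807 + \left(91 - 37\right) \left(\left(-5\right) 0\right) = -18807 + 54 \cdot 0 = -18807 + 0 = -18807$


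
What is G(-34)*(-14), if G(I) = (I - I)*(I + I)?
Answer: 0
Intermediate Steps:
G(I) = 0 (G(I) = 0*(2*I) = 0)
G(-34)*(-14) = 0*(-14) = 0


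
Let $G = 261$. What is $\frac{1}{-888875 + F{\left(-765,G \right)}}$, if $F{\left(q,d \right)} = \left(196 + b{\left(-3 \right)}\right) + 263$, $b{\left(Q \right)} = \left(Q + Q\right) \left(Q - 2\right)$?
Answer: $- \frac{1}{888386} \approx -1.1256 \cdot 10^{-6}$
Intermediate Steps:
$b{\left(Q \right)} = 2 Q \left(-2 + Q\right)$
$F{\left(q,d \right)} = 489$ ($F{\left(q,d \right)} = \left(196 + 2 \left(-3\right) \left(-2 - 3\right)\right) + 263 = \left(196 + 2 \left(-3\right) \left(-5\right)\right) + 263 = \left(196 + 30\right) + 263 = 226 + 263 = 489$)
$\frac{1}{-888875 + F{\left(-765,G \right)}} = \frac{1}{-888875 + 489} = \frac{1}{-888386} = - \frac{1}{888386}$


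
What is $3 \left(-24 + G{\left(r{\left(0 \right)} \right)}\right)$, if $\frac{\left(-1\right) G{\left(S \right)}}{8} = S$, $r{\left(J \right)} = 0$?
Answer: $-72$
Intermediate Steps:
$G{\left(S \right)} = - 8 S$
$3 \left(-24 + G{\left(r{\left(0 \right)} \right)}\right) = 3 \left(-24 - 0\right) = 3 \left(-24 + 0\right) = 3 \left(-24\right) = -72$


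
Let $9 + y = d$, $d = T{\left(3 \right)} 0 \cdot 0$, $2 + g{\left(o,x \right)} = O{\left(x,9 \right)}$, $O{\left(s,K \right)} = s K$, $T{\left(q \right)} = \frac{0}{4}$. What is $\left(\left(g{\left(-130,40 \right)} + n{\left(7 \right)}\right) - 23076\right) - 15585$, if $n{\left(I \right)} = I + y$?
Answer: $-38305$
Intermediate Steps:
$T{\left(q \right)} = 0$ ($T{\left(q \right)} = 0 \cdot \frac{1}{4} = 0$)
$O{\left(s,K \right)} = K s$
$g{\left(o,x \right)} = -2 + 9 x$
$d = 0$ ($d = 0 \cdot 0 \cdot 0 = 0 \cdot 0 = 0$)
$y = -9$ ($y = -9 + 0 = -9$)
$n{\left(I \right)} = -9 + I$ ($n{\left(I \right)} = I - 9 = -9 + I$)
$\left(\left(g{\left(-130,40 \right)} + n{\left(7 \right)}\right) - 23076\right) - 15585 = \left(\left(\left(-2 + 9 \cdot 40\right) + \left(-9 + 7\right)\right) - 23076\right) - 15585 = \left(\left(\left(-2 + 360\right) - 2\right) - 23076\right) - 15585 = \left(\left(358 - 2\right) - 23076\right) - 15585 = \left(356 - 23076\right) - 15585 = -22720 - 15585 = -38305$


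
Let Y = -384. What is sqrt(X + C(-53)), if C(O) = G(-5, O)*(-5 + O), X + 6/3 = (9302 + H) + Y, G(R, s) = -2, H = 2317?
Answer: 3*sqrt(1261) ≈ 106.53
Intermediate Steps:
X = 11233 (X = -2 + ((9302 + 2317) - 384) = -2 + (11619 - 384) = -2 + 11235 = 11233)
C(O) = 10 - 2*O (C(O) = -2*(-5 + O) = 10 - 2*O)
sqrt(X + C(-53)) = sqrt(11233 + (10 - 2*(-53))) = sqrt(11233 + (10 + 106)) = sqrt(11233 + 116) = sqrt(11349) = 3*sqrt(1261)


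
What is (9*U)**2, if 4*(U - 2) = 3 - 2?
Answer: 6561/16 ≈ 410.06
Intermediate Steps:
U = 9/4 (U = 2 + (3 - 2)/4 = 2 + (1/4)*1 = 2 + 1/4 = 9/4 ≈ 2.2500)
(9*U)**2 = (9*(9/4))**2 = (81/4)**2 = 6561/16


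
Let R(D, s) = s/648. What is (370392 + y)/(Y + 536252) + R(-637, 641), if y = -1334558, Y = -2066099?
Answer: 19819895/12238776 ≈ 1.6194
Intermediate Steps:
R(D, s) = s/648 (R(D, s) = s*(1/648) = s/648)
(370392 + y)/(Y + 536252) + R(-637, 641) = (370392 - 1334558)/(-2066099 + 536252) + (1/648)*641 = -964166/(-1529847) + 641/648 = -964166*(-1/1529847) + 641/648 = 964166/1529847 + 641/648 = 19819895/12238776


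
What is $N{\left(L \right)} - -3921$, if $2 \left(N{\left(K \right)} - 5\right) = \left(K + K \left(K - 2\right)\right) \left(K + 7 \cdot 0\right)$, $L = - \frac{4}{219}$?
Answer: $\frac{41236578250}{10503459} \approx 3926.0$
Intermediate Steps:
$L = - \frac{4}{219}$ ($L = \left(-4\right) \frac{1}{219} = - \frac{4}{219} \approx -0.018265$)
$N{\left(K \right)} = 5 + \frac{K \left(K + K \left(-2 + K\right)\right)}{2}$ ($N{\left(K \right)} = 5 + \frac{\left(K + K \left(K - 2\right)\right) \left(K + 7 \cdot 0\right)}{2} = 5 + \frac{\left(K + K \left(-2 + K\right)\right) \left(K + 0\right)}{2} = 5 + \frac{\left(K + K \left(-2 + K\right)\right) K}{2} = 5 + \frac{K \left(K + K \left(-2 + K\right)\right)}{2}$)
$N{\left(L \right)} - -3921 = \left(5 + \frac{\left(- \frac{4}{219}\right)^{3}}{2} - \frac{\left(- \frac{4}{219}\right)^{2}}{2}\right) - -3921 = \left(5 + \frac{1}{2} \left(- \frac{64}{10503459}\right) - \frac{8}{47961}\right) + 3921 = \left(5 - \frac{32}{10503459} - \frac{8}{47961}\right) + 3921 = \frac{52515511}{10503459} + 3921 = \frac{41236578250}{10503459}$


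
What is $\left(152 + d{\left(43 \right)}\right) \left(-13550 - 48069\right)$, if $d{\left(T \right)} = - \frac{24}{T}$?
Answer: $-9331696$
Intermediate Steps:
$\left(152 + d{\left(43 \right)}\right) \left(-13550 - 48069\right) = \left(152 - \frac{24}{43}\right) \left(-13550 - 48069\right) = \left(152 - \frac{24}{43}\right) \left(-61619\right) = \frac{6512}{43} \left(-61619\right) = -9331696$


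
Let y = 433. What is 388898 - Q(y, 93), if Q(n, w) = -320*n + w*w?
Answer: 518809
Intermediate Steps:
Q(n, w) = w² - 320*n (Q(n, w) = -320*n + w² = w² - 320*n)
388898 - Q(y, 93) = 388898 - (93² - 320*433) = 388898 - (8649 - 138560) = 388898 - 1*(-129911) = 388898 + 129911 = 518809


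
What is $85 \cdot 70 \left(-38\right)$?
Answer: $-226100$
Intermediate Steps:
$85 \cdot 70 \left(-38\right) = 5950 \left(-38\right) = -226100$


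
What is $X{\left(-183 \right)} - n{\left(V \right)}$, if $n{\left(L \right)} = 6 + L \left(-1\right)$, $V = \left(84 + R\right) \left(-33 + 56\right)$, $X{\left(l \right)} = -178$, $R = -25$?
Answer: $1173$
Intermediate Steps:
$V = 1357$ ($V = \left(84 - 25\right) \left(-33 + 56\right) = 59 \cdot 23 = 1357$)
$n{\left(L \right)} = 6 - L$
$X{\left(-183 \right)} - n{\left(V \right)} = -178 - \left(6 - 1357\right) = -178 - -1351 = -178 + 1351 = 1173$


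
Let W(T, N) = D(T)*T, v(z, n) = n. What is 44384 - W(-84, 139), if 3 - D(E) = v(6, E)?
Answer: 51692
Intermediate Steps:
D(E) = 3 - E
W(T, N) = T*(3 - T) (W(T, N) = (3 - T)*T = T*(3 - T))
44384 - W(-84, 139) = 44384 - (-84)*(3 - 1*(-84)) = 44384 - (-84)*(3 + 84) = 44384 - (-84)*87 = 44384 - 1*(-7308) = 44384 + 7308 = 51692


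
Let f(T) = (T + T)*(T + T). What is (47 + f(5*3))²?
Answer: 896809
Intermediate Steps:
f(T) = 4*T² (f(T) = (2*T)*(2*T) = 4*T²)
(47 + f(5*3))² = (47 + 4*(5*3)²)² = (47 + 4*15²)² = (47 + 4*225)² = (47 + 900)² = 947² = 896809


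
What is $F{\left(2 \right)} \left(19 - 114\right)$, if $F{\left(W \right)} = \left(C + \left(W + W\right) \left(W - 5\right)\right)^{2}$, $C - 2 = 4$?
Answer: $-3420$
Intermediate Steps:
$C = 6$ ($C = 2 + 4 = 6$)
$F{\left(W \right)} = \left(6 + 2 W \left(-5 + W\right)\right)^{2}$ ($F{\left(W \right)} = \left(6 + \left(W + W\right) \left(W - 5\right)\right)^{2} = \left(6 + 2 W \left(-5 + W\right)\right)^{2}$)
$F{\left(2 \right)} \left(19 - 114\right) = 4 \left(3 + 2^{2} - 10\right)^{2} \left(19 - 114\right) = 4 \left(3 + 4 - 10\right)^{2} \left(-95\right) = 4 \left(-3\right)^{2} \left(-95\right) = 4 \cdot 9 \left(-95\right) = 36 \left(-95\right) = -3420$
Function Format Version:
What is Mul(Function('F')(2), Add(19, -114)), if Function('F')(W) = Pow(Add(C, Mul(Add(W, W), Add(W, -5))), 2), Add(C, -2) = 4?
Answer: -3420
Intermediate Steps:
C = 6 (C = Add(2, 4) = 6)
Function('F')(W) = Pow(Add(6, Mul(2, W, Add(-5, W))), 2) (Function('F')(W) = Pow(Add(6, Mul(Add(W, W), Add(W, -5))), 2) = Pow(Add(6, Mul(Mul(2, W), Add(-5, W))), 2) = Pow(Add(6, Mul(2, W, Add(-5, W))), 2))
Mul(Function('F')(2), Add(19, -114)) = Mul(Mul(4, Pow(Add(3, Pow(2, 2), Mul(-5, 2)), 2)), Add(19, -114)) = Mul(Mul(4, Pow(Add(3, 4, -10), 2)), -95) = Mul(Mul(4, Pow(-3, 2)), -95) = Mul(Mul(4, 9), -95) = Mul(36, -95) = -3420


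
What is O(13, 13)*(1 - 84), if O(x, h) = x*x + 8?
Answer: -14691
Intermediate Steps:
O(x, h) = 8 + x² (O(x, h) = x² + 8 = 8 + x²)
O(13, 13)*(1 - 84) = (8 + 13²)*(1 - 84) = (8 + 169)*(-83) = 177*(-83) = -14691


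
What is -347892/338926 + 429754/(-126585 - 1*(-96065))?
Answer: -5581159573/369429340 ≈ -15.108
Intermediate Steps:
-347892/338926 + 429754/(-126585 - 1*(-96065)) = -347892*1/338926 + 429754/(-126585 + 96065) = -173946/169463 + 429754/(-30520) = -173946/169463 + 429754*(-1/30520) = -173946/169463 - 214877/15260 = -5581159573/369429340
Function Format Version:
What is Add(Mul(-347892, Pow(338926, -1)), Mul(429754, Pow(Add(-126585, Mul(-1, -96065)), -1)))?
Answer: Rational(-5581159573, 369429340) ≈ -15.108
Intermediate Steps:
Add(Mul(-347892, Pow(338926, -1)), Mul(429754, Pow(Add(-126585, Mul(-1, -96065)), -1))) = Add(Mul(-347892, Rational(1, 338926)), Mul(429754, Pow(Add(-126585, 96065), -1))) = Add(Rational(-173946, 169463), Mul(429754, Pow(-30520, -1))) = Add(Rational(-173946, 169463), Mul(429754, Rational(-1, 30520))) = Add(Rational(-173946, 169463), Rational(-214877, 15260)) = Rational(-5581159573, 369429340)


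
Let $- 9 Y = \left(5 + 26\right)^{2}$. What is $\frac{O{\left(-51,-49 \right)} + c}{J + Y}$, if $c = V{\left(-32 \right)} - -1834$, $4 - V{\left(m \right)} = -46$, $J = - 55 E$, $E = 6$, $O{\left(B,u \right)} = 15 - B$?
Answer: $- \frac{17550}{3931} \approx -4.4645$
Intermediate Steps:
$Y = - \frac{961}{9}$ ($Y = - \frac{\left(5 + 26\right)^{2}}{9} = - \frac{31^{2}}{9} = \left(- \frac{1}{9}\right) 961 = - \frac{961}{9} \approx -106.78$)
$J = -330$ ($J = \left(-55\right) 6 = -330$)
$V{\left(m \right)} = 50$ ($V{\left(m \right)} = 4 - -46 = 4 + 46 = 50$)
$c = 1884$ ($c = 50 - -1834 = 50 + 1834 = 1884$)
$\frac{O{\left(-51,-49 \right)} + c}{J + Y} = \frac{\left(15 - -51\right) + 1884}{-330 - \frac{961}{9}} = \frac{\left(15 + 51\right) + 1884}{- \frac{3931}{9}} = \left(66 + 1884\right) \left(- \frac{9}{3931}\right) = 1950 \left(- \frac{9}{3931}\right) = - \frac{17550}{3931}$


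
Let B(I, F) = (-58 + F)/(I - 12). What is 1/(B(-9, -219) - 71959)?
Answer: -21/1510862 ≈ -1.3899e-5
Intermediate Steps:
B(I, F) = (-58 + F)/(-12 + I)
1/(B(-9, -219) - 71959) = 1/((-58 - 219)/(-12 - 9) - 71959) = 1/(-277/(-21) - 71959) = 1/(-1/21*(-277) - 71959) = 1/(277/21 - 71959) = 1/(-1510862/21) = -21/1510862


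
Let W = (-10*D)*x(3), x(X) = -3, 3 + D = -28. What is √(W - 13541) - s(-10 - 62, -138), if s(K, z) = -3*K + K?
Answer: -144 + I*√14471 ≈ -144.0 + 120.3*I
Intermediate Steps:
D = -31 (D = -3 - 28 = -31)
s(K, z) = -2*K
W = -930 (W = -10*(-31)*(-3) = 310*(-3) = -930)
√(W - 13541) - s(-10 - 62, -138) = √(-930 - 13541) - (-2)*(-10 - 62) = √(-14471) - (-2)*(-72) = I*√14471 - 1*144 = I*√14471 - 144 = -144 + I*√14471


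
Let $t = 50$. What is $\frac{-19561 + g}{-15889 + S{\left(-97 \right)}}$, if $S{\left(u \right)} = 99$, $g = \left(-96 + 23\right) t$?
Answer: $\frac{23211}{15790} \approx 1.47$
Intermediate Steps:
$g = -3650$ ($g = \left(-96 + 23\right) 50 = \left(-73\right) 50 = -3650$)
$\frac{-19561 + g}{-15889 + S{\left(-97 \right)}} = \frac{-19561 - 3650}{-15889 + 99} = - \frac{23211}{-15790} = \left(-23211\right) \left(- \frac{1}{15790}\right) = \frac{23211}{15790}$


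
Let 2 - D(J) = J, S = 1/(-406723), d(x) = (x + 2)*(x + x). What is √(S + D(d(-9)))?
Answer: I*√20512526649119/406723 ≈ 11.136*I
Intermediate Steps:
d(x) = 2*x*(2 + x) (d(x) = (2 + x)*(2*x) = 2*x*(2 + x))
S = -1/406723 ≈ -2.4587e-6
D(J) = 2 - J
√(S + D(d(-9))) = √(-1/406723 + (2 - 2*(-9)*(2 - 9))) = √(-1/406723 + (2 - 2*(-9)*(-7))) = √(-1/406723 + (2 - 1*126)) = √(-1/406723 + (2 - 126)) = √(-1/406723 - 124) = √(-50433653/406723) = I*√20512526649119/406723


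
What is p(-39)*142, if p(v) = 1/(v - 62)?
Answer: -142/101 ≈ -1.4059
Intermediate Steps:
p(v) = 1/(-62 + v)
p(-39)*142 = 142/(-62 - 39) = 142/(-101) = -1/101*142 = -142/101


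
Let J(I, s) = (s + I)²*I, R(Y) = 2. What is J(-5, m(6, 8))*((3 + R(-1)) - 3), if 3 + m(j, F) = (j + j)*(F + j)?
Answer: -256000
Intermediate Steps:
m(j, F) = -3 + 2*j*(F + j) (m(j, F) = -3 + (j + j)*(F + j) = -3 + (2*j)*(F + j) = -3 + 2*j*(F + j))
J(I, s) = I*(I + s)² (J(I, s) = (I + s)²*I = I*(I + s)²)
J(-5, m(6, 8))*((3 + R(-1)) - 3) = (-5*(-5 + (-3 + 2*6² + 2*8*6))²)*((3 + 2) - 3) = (-5*(-5 + (-3 + 2*36 + 96))²)*(5 - 3) = -5*(-5 + (-3 + 72 + 96))²*2 = -5*(-5 + 165)²*2 = -5*160²*2 = -5*25600*2 = -128000*2 = -256000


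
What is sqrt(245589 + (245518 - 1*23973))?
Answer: 19*sqrt(1294) ≈ 683.47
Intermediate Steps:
sqrt(245589 + (245518 - 1*23973)) = sqrt(245589 + (245518 - 23973)) = sqrt(245589 + 221545) = sqrt(467134) = 19*sqrt(1294)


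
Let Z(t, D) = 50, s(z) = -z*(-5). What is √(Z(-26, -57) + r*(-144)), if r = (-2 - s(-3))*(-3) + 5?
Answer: √4946 ≈ 70.328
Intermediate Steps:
s(z) = 5*z
r = -34 (r = (-2 - 5*(-3))*(-3) + 5 = (-2 - 1*(-15))*(-3) + 5 = (-2 + 15)*(-3) + 5 = 13*(-3) + 5 = -39 + 5 = -34)
√(Z(-26, -57) + r*(-144)) = √(50 - 34*(-144)) = √(50 + 4896) = √4946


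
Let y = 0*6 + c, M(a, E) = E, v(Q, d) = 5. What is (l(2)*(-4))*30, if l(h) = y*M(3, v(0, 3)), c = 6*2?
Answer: -7200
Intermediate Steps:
c = 12
y = 12 (y = 0*6 + 12 = 0 + 12 = 12)
l(h) = 60 (l(h) = 12*5 = 60)
(l(2)*(-4))*30 = (60*(-4))*30 = -240*30 = -7200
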